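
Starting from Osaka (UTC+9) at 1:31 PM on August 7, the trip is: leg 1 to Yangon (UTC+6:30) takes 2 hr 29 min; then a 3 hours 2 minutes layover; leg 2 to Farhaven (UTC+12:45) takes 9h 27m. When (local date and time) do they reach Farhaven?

Convert departure to UTC: 1:31 PM − 9:00 = 4:31 AM UTC on Aug 7.
Add 2 hours and 29 minutes leg 1 → 7:00 AM UTC.
Add 3 hours and 2 minutes layover in Yangon → 10:02 AM UTC.
Add 9 hours and 27 minutes leg 2 → 7:29 PM UTC.
Farhaven is UTC+12:45, so local arrival = 7:29 PM + 12:45 = 8:14 AM on Aug 8.

8:14 AM on August 8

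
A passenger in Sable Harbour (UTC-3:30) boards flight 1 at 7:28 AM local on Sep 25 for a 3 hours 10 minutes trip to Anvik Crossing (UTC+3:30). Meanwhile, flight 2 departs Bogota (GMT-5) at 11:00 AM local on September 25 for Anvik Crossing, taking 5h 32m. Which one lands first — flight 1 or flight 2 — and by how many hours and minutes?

the first, by 7 hours 24 minutes

Flight 1 in UTC: 7:28 AM + 3:30 = 10:58 AM on Sep 25.
+3 hours 10 minutes → arrive 2:08 PM UTC on Sep 25.
Flight 2 in UTC: 11:00 AM + 5:00 = 4:00 PM on Sep 25.
+5 hours and 32 minutes → arrive 9:32 PM UTC on Sep 25.
Flight 1 lands earlier by 7 hours 24 minutes.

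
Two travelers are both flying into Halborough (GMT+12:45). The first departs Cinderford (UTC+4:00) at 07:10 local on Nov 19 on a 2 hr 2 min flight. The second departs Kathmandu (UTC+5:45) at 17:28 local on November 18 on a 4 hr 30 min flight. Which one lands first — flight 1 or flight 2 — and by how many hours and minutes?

the second, by 12 hours 59 minutes

Flight 1 in UTC: 07:10 − 4:00 = 03:10 on Nov 19.
+2 hours 2 minutes → arrive 05:12 UTC on Nov 19.
Flight 2 in UTC: 17:28 − 5:45 = 11:43 on Nov 18.
+4 hours 30 minutes → arrive 16:13 UTC on Nov 18.
Flight 2 lands earlier by 12 hours 59 minutes.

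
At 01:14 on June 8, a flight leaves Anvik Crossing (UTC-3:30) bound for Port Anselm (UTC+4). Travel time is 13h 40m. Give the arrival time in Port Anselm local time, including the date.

Convert departure to UTC: 01:14 + 3:30 = 04:44 UTC on Jun 8.
Add 13 hours and 40 minutes travel time → 18:24 UTC.
Port Anselm is UTC+4:00, so local arrival = 18:24 + 4:00 = 22:24 on Jun 8.

22:24 on June 8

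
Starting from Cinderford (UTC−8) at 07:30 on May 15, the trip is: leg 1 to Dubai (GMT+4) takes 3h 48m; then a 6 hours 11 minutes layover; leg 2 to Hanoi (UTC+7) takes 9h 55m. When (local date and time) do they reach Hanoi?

Convert departure to UTC: 07:30 + 8:00 = 15:30 UTC on May 15.
Add 3 hours and 48 minutes leg 1 → 19:18 UTC.
Add 6 hours and 11 minutes layover in Dubai → 01:29 UTC (May 16).
Add 9 hours 55 minutes leg 2 → 11:24 UTC.
Hanoi is UTC+7:00, so local arrival = 11:24 + 7:00 = 18:24 on May 16.

18:24 on May 16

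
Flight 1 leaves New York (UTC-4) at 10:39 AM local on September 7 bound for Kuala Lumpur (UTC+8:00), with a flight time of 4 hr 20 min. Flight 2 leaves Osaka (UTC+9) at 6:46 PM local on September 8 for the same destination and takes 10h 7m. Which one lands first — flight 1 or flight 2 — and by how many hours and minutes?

Flight 1 in UTC: 10:39 AM + 4:00 = 2:39 PM on Sep 7.
+4 hours 20 minutes → arrive 6:59 PM UTC on Sep 7.
Flight 2 in UTC: 6:46 PM − 9:00 = 9:46 AM on Sep 8.
+10 hours 7 minutes → arrive 7:53 PM UTC on Sep 8.
Flight 1 lands earlier by 24 hours 54 minutes.

the first, by 24 hours 54 minutes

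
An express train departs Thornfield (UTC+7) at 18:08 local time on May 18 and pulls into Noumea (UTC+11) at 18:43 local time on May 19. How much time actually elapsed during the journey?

Departure in UTC: 18:08 − 7:00 = 11:08 on May 18.
Arrival in UTC: 18:43 − 11:00 = 07:43 on May 19.
Elapsed = 07:43 − 11:08 (+1 day) = 20 hours 35 minutes.

20 hours 35 minutes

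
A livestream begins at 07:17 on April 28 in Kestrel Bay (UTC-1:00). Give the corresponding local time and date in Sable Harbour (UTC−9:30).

22:47 on Apr 27

In UTC: 07:17 + 1:00 = 08:17 on Apr 28.
Sable Harbour is UTC−9:30: 08:17 − 9:30 = 22:47 on Apr 27.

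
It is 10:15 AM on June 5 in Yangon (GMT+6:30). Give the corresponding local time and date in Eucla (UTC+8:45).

Eucla is 2:15 ahead of Yangon.
Shift by the zone difference: 10:15 AM + 2:15 = 12:30 PM on Jun 5 in Eucla.

12:30 PM on June 5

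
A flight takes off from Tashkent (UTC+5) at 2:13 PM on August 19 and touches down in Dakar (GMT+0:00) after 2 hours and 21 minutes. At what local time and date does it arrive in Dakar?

Dakar is 5:00 behind Tashkent.
After 2 hours 21 minutes it is 4:34 PM in Tashkent.
Shift by the zone difference: 4:34 PM − 5:00 = 11:34 AM on Aug 19 in Dakar.

11:34 AM on August 19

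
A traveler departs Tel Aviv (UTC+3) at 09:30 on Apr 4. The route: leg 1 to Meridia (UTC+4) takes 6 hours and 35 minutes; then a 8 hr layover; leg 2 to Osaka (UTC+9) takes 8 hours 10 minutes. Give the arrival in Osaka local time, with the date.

Convert departure to UTC: 09:30 − 3:00 = 06:30 UTC on Apr 4.
Add 6 hours and 35 minutes leg 1 → 13:05 UTC.
Add 8 hours layover in Meridia → 21:05 UTC.
Add 8 hours 10 minutes leg 2 → 05:15 UTC (Apr 5).
Osaka is UTC+9:00, so local arrival = 05:15 + 9:00 = 14:15 on Apr 5.

14:15 on Apr 5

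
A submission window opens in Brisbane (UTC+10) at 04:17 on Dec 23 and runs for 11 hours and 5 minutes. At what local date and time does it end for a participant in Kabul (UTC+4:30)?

Kabul is 5:30 behind Brisbane.
After 11 hours 5 minutes it is 15:22 in Brisbane.
Shift by the zone difference: 15:22 − 5:30 = 09:52 on Dec 23 in Kabul.

09:52 on December 23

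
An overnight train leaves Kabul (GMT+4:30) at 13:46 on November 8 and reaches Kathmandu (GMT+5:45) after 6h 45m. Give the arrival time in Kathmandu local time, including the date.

Kathmandu is 1:15 ahead of Kabul.
After 6 hours and 45 minutes it is 20:31 in Kabul.
Shift by the zone difference: 20:31 + 1:15 = 21:46 on Nov 8 in Kathmandu.

21:46 on November 8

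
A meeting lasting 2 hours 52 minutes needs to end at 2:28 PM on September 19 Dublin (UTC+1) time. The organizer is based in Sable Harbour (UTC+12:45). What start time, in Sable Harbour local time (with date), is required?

Target end time in UTC: 2:28 PM − 1:00 = 1:28 PM on Sep 19.
Subtract 2 hours 52 minutes → start 10:36 AM UTC on Sep 19.
Sable Harbour is UTC+12:45: 10:36 AM + 12:45 = 11:21 PM on Sep 19.

11:21 PM on Sep 19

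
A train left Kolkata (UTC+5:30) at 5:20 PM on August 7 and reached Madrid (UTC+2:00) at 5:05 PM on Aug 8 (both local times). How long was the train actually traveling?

Madrid is 3:30 behind Kolkata.
Clock-face elapsed time (ignoring zones) is 23 hours 45 minutes.
Actual elapsed = 23 hours 45 minutes + 3:30 = 27 hours 15 minutes.

27 hours 15 minutes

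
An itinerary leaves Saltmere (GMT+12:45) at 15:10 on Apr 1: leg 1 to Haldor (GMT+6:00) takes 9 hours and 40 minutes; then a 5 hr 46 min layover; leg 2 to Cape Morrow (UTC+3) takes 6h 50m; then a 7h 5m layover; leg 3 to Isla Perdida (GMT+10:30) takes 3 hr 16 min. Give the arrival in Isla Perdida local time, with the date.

Convert departure to UTC: 15:10 − 12:45 = 02:25 UTC on Apr 1.
Add 9 hours 40 minutes leg 1 → 12:05 UTC.
Add 5 hours 46 minutes layover in Haldor → 17:51 UTC.
Add 6 hours 50 minutes leg 2 → 00:41 UTC (Apr 2).
Add 7 hours 5 minutes layover in Cape Morrow → 07:46 UTC.
Add 3 hours and 16 minutes leg 3 → 11:02 UTC.
Isla Perdida is UTC+10:30, so local arrival = 11:02 + 10:30 = 21:32 on Apr 2.

21:32 on April 2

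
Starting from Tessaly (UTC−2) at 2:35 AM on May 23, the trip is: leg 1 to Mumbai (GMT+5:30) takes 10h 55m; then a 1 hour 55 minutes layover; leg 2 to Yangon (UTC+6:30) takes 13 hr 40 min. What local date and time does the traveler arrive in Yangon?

Convert departure to UTC: 2:35 AM + 2:00 = 4:35 AM UTC on May 23.
Add 10 hours 55 minutes leg 1 → 3:30 PM UTC.
Add 1 hour and 55 minutes layover in Mumbai → 5:25 PM UTC.
Add 13 hours 40 minutes leg 2 → 7:05 AM UTC (May 24).
Yangon is UTC+6:30, so local arrival = 7:05 AM + 6:30 = 1:35 PM on May 24.

1:35 PM on May 24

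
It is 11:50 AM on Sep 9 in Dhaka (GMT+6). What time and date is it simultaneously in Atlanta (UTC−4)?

In UTC: 11:50 AM − 6:00 = 5:50 AM on Sep 9.
Atlanta is UTC−4:00: 5:50 AM − 4:00 = 1:50 AM on Sep 9.

1:50 AM on September 9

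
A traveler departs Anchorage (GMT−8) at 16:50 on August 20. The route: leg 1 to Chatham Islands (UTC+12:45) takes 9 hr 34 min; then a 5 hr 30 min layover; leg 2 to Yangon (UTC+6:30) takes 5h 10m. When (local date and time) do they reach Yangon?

Convert departure to UTC: 16:50 + 8:00 = 00:50 UTC on Aug 21.
Add 9 hours 34 minutes leg 1 → 10:24 UTC.
Add 5 hours 30 minutes layover in Chatham Islands → 15:54 UTC.
Add 5 hours and 10 minutes leg 2 → 21:04 UTC.
Yangon is UTC+6:30, so local arrival = 21:04 + 6:30 = 03:34 on Aug 22.

03:34 on August 22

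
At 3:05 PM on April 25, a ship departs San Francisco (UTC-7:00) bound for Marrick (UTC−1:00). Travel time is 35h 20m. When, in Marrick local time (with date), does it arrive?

Convert departure to UTC: 3:05 PM + 7:00 = 10:05 PM UTC on Apr 25.
Add 35 hours and 20 minutes travel time → 9:25 AM UTC (Apr 27).
Marrick is UTC−1:00, so local arrival = 9:25 AM − 1:00 = 8:25 AM on Apr 27.

8:25 AM on April 27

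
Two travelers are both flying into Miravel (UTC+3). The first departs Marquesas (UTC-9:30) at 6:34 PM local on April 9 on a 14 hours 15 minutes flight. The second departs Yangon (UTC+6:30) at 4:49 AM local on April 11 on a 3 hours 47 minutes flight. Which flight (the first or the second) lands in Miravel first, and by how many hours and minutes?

the first, by 7 hours 47 minutes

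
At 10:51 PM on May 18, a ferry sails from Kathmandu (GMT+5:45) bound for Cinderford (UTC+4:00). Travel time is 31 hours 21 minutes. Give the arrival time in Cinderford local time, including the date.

4:27 AM on May 20

Convert departure to UTC: 10:51 PM − 5:45 = 5:06 PM UTC on May 18.
Add 31 hours 21 minutes travel time → 12:27 AM UTC (May 20).
Cinderford is UTC+4:00, so local arrival = 12:27 AM + 4:00 = 4:27 AM on May 20.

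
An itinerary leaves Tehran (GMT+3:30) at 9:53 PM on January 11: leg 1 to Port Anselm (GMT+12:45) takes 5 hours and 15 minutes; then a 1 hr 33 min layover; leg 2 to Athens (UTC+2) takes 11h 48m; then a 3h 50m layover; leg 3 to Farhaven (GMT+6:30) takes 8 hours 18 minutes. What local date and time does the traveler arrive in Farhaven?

7:37 AM on January 13

Convert departure to UTC: 9:53 PM − 3:30 = 6:23 PM UTC on Jan 11.
Add 5 hours 15 minutes leg 1 → 11:38 PM UTC.
Add 1 hour 33 minutes layover in Port Anselm → 1:11 AM UTC (Jan 12).
Add 11 hours 48 minutes leg 2 → 12:59 PM UTC.
Add 3 hours 50 minutes layover in Athens → 4:49 PM UTC.
Add 8 hours and 18 minutes leg 3 → 1:07 AM UTC (Jan 13).
Farhaven is UTC+6:30, so local arrival = 1:07 AM + 6:30 = 7:37 AM on Jan 13.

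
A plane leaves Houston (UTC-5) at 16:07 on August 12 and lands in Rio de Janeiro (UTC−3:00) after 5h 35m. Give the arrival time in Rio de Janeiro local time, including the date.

23:42 on Aug 12

Rio de Janeiro is 2:00 ahead of Houston.
After 5 hours 35 minutes it is 21:42 in Houston.
Shift by the zone difference: 21:42 + 2:00 = 23:42 on Aug 12 in Rio de Janeiro.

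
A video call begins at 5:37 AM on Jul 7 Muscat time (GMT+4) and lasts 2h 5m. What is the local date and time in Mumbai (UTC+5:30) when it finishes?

9:12 AM on July 7

Convert start to UTC: 5:37 AM − 4:00 = 1:37 AM UTC on Jul 7.
Add 2 hours and 5 minutes duration → 3:42 AM UTC.
Mumbai is UTC+5:30, so local end time = 3:42 AM + 5:30 = 9:12 AM on Jul 7.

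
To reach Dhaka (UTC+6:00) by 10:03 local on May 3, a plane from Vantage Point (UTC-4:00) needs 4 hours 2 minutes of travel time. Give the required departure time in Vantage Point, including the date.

20:01 on May 2

Target arrival in UTC: 10:03 − 6:00 = 04:03 on May 3.
Subtract 4 hours and 2 minutes → departure 00:01 UTC on May 3.
Vantage Point is UTC−4:00: 00:01 − 4:00 = 20:01 on May 2.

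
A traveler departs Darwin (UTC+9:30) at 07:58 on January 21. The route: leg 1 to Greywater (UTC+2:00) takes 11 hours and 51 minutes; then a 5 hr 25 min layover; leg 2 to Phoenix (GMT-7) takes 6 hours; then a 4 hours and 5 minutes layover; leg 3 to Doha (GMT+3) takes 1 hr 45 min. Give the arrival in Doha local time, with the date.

06:34 on January 22

Convert departure to UTC: 07:58 − 9:30 = 22:28 UTC on Jan 20.
Add 11 hours and 51 minutes leg 1 → 10:19 UTC (Jan 21).
Add 5 hours and 25 minutes layover in Greywater → 15:44 UTC.
Add 6 hours leg 2 → 21:44 UTC.
Add 4 hours 5 minutes layover in Phoenix → 01:49 UTC (Jan 22).
Add 1 hour and 45 minutes leg 3 → 03:34 UTC.
Doha is UTC+3:00, so local arrival = 03:34 + 3:00 = 06:34 on Jan 22.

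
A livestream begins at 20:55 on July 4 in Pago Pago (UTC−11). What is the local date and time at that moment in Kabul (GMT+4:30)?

Kabul is 15:30 ahead of Pago Pago.
Shift by the zone difference: 20:55 + 15:30 = 12:25 on Jul 5 in Kabul.

12:25 on Jul 5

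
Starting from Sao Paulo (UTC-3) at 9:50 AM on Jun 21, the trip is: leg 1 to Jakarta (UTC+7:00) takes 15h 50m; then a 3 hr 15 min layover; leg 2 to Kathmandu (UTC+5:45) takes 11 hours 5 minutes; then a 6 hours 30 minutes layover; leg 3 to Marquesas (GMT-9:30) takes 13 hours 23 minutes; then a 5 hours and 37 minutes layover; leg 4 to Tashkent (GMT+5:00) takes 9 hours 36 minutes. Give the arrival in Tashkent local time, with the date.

11:06 AM on June 24

Convert departure to UTC: 9:50 AM + 3:00 = 12:50 PM UTC on Jun 21.
Add 15 hours 50 minutes leg 1 → 4:40 AM UTC (Jun 22).
Add 3 hours and 15 minutes layover in Jakarta → 7:55 AM UTC.
Add 11 hours and 5 minutes leg 2 → 7:00 PM UTC.
Add 6 hours and 30 minutes layover in Kathmandu → 1:30 AM UTC (Jun 23).
Add 13 hours 23 minutes leg 3 → 2:53 PM UTC.
Add 5 hours 37 minutes layover in Marquesas → 8:30 PM UTC.
Add 9 hours and 36 minutes leg 4 → 6:06 AM UTC (Jun 24).
Tashkent is UTC+5:00, so local arrival = 6:06 AM + 5:00 = 11:06 AM on Jun 24.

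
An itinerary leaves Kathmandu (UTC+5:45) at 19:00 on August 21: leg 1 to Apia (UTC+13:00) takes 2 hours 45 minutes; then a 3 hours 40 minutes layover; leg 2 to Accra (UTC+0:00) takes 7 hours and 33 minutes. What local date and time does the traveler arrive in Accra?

03:13 on Aug 22

Convert departure to UTC: 19:00 − 5:45 = 13:15 UTC on Aug 21.
Add 2 hours and 45 minutes leg 1 → 16:00 UTC.
Add 3 hours 40 minutes layover in Apia → 19:40 UTC.
Add 7 hours 33 minutes leg 2 → 03:13 UTC (Aug 22).
Accra is UTC+0, so local arrival is the same: 03:13 on Aug 22.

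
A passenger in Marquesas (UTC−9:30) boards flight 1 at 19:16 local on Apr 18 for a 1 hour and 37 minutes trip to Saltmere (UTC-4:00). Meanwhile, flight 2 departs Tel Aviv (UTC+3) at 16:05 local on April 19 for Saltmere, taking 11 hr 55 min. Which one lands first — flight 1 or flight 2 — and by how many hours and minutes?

the first, by 18 hours 37 minutes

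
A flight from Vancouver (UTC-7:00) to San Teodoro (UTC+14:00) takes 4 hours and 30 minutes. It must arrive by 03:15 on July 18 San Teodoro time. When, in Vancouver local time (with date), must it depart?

01:45 on Jul 17

Target arrival in UTC: 03:15 − 14:00 = 13:15 on Jul 17.
Subtract 4 hours 30 minutes → departure 08:45 UTC on Jul 17.
Vancouver is UTC−7:00: 08:45 − 7:00 = 01:45 on Jul 17.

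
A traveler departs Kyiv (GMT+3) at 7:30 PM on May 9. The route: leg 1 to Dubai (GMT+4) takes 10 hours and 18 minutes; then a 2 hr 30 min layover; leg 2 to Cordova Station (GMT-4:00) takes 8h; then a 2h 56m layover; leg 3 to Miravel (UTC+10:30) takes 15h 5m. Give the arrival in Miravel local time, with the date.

5:49 PM on May 11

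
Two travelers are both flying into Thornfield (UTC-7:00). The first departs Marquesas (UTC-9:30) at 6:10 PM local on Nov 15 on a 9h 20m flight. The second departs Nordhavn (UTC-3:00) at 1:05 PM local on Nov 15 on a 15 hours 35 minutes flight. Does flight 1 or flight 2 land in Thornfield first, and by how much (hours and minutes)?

Flight 1 in UTC: 6:10 PM + 9:30 = 3:40 AM on Nov 16.
+9 hours 20 minutes → arrive 1:00 PM UTC on Nov 16.
Flight 2 in UTC: 1:05 PM + 3:00 = 4:05 PM on Nov 15.
+15 hours 35 minutes → arrive 7:40 AM UTC on Nov 16.
Flight 2 lands earlier by 5 hours 20 minutes.

the second, by 5 hours 20 minutes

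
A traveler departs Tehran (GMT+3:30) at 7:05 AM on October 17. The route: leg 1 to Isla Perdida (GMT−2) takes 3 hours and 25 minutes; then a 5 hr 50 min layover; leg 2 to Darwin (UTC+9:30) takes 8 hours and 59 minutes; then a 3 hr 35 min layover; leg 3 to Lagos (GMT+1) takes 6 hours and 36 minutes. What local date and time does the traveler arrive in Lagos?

9:00 AM on October 18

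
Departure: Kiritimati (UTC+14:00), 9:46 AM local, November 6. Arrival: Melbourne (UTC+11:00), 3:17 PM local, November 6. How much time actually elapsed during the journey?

Melbourne is 3:00 behind Kiritimati.
Clock-face elapsed time (ignoring zones) is 5 hours 31 minutes.
Actual elapsed = 5 hours 31 minutes + 3:00 = 8 hours 31 minutes.

8 hours 31 minutes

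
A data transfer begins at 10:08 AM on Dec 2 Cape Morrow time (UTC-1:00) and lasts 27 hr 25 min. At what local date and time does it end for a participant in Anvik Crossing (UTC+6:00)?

8:33 PM on December 3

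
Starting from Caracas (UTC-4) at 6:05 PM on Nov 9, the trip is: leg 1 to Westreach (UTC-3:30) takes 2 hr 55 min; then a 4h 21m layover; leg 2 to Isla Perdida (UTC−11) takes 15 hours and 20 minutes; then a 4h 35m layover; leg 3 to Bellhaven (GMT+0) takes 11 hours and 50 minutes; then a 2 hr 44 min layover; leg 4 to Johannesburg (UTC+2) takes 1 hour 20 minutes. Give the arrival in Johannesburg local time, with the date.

Convert departure to UTC: 6:05 PM + 4:00 = 10:05 PM UTC on Nov 9.
Add 2 hours 55 minutes leg 1 → 1:00 AM UTC (Nov 10).
Add 4 hours 21 minutes layover in Westreach → 5:21 AM UTC.
Add 15 hours and 20 minutes leg 2 → 8:41 PM UTC.
Add 4 hours 35 minutes layover in Isla Perdida → 1:16 AM UTC (Nov 11).
Add 11 hours 50 minutes leg 3 → 1:06 PM UTC.
Add 2 hours 44 minutes layover in Bellhaven → 3:50 PM UTC.
Add 1 hour and 20 minutes leg 4 → 5:10 PM UTC.
Johannesburg is UTC+2:00, so local arrival = 5:10 PM + 2:00 = 7:10 PM on Nov 11.

7:10 PM on November 11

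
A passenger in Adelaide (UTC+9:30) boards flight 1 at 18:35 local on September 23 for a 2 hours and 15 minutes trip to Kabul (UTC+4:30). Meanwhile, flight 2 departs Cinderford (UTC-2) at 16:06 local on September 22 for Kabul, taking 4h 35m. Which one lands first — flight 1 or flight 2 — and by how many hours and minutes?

the second, by 12 hours 39 minutes

Flight 1 in UTC: 18:35 − 9:30 = 09:05 on Sep 23.
+2 hours and 15 minutes → arrive 11:20 UTC on Sep 23.
Flight 2 in UTC: 16:06 + 2:00 = 18:06 on Sep 22.
+4 hours 35 minutes → arrive 22:41 UTC on Sep 22.
Flight 2 lands earlier by 12 hours 39 minutes.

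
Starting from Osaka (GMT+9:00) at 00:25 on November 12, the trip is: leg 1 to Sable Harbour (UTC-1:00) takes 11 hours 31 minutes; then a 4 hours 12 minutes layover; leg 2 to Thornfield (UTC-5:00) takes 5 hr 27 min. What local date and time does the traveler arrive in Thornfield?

Convert departure to UTC: 00:25 − 9:00 = 15:25 UTC on Nov 11.
Add 11 hours and 31 minutes leg 1 → 02:56 UTC (Nov 12).
Add 4 hours and 12 minutes layover in Sable Harbour → 07:08 UTC.
Add 5 hours 27 minutes leg 2 → 12:35 UTC.
Thornfield is UTC−5:00, so local arrival = 12:35 − 5:00 = 07:35 on Nov 12.

07:35 on November 12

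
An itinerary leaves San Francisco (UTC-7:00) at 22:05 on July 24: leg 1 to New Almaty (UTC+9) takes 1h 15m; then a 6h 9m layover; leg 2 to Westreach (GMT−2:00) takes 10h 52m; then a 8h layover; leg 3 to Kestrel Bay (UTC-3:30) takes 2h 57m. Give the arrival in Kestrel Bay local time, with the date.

06:48 on Jul 26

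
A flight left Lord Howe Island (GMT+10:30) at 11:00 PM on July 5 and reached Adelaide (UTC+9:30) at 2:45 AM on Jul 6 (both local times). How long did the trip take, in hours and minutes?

4 hours 45 minutes

Departure in UTC: 11:00 PM − 10:30 = 12:30 PM on Jul 5.
Arrival in UTC: 2:45 AM − 9:30 = 5:15 PM on Jul 5.
Elapsed = 5:15 PM − 12:30 PM = 4 hours 45 minutes.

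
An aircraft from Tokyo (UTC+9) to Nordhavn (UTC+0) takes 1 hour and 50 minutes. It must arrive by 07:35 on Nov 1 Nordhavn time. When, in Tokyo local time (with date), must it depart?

Target arrival is already UTC: 07:35 on Nov 1.
Subtract 1 hour and 50 minutes → departure 05:45 UTC on Nov 1.
Tokyo is UTC+9:00: 05:45 + 9:00 = 14:45 on Nov 1.

14:45 on Nov 1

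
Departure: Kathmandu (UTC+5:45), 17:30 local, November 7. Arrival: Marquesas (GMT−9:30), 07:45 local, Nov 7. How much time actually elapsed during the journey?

5 hours 30 minutes

Marquesas is 15:15 behind Kathmandu.
Clock-face elapsed time (ignoring zones) is −9 hours 45 minutes.
Actual elapsed = −9 hours 45 minutes + 15:15 = 5 hours 30 minutes.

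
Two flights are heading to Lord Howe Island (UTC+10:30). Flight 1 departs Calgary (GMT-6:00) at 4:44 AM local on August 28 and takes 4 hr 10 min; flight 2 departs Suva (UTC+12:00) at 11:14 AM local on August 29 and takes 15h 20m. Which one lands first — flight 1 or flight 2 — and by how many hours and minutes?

the first, by 23 hours 40 minutes

Flight 1 in UTC: 4:44 AM + 6:00 = 10:44 AM on Aug 28.
+4 hours 10 minutes → arrive 2:54 PM UTC on Aug 28.
Flight 2 in UTC: 11:14 AM − 12:00 = 11:14 PM on Aug 28.
+15 hours 20 minutes → arrive 2:34 PM UTC on Aug 29.
Flight 1 lands earlier by 23 hours 40 minutes.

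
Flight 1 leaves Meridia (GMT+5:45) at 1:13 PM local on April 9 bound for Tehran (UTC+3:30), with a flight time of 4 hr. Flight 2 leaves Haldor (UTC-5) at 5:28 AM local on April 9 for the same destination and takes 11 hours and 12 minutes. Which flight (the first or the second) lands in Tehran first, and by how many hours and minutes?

Flight 1 in UTC: 1:13 PM − 5:45 = 7:28 AM on Apr 9.
+4 hours → arrive 11:28 AM UTC on Apr 9.
Flight 2 in UTC: 5:28 AM + 5:00 = 10:28 AM on Apr 9.
+11 hours 12 minutes → arrive 9:40 PM UTC on Apr 9.
Flight 1 lands earlier by 10 hours 12 minutes.

the first, by 10 hours 12 minutes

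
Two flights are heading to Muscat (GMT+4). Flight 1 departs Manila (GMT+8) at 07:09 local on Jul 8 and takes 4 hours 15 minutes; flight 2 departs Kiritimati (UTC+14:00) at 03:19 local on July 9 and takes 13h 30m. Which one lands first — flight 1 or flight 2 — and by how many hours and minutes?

the first, by 23 hours 25 minutes

Flight 1 in UTC: 07:09 − 8:00 = 23:09 on Jul 7.
+4 hours and 15 minutes → arrive 03:24 UTC on Jul 8.
Flight 2 in UTC: 03:19 − 14:00 = 13:19 on Jul 8.
+13 hours and 30 minutes → arrive 02:49 UTC on Jul 9.
Flight 1 lands earlier by 23 hours 25 minutes.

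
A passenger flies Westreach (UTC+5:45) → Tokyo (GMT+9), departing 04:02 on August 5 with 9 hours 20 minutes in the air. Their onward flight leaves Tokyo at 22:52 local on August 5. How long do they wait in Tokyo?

Convert departure to UTC: 04:02 − 5:45 = 22:17 UTC on Aug 4.
Add 9 hours and 20 minutes flight time → 07:37 UTC (Aug 5).
Tokyo is UTC+9:00, so local arrival = 07:37 + 9:00 = 16:37 on Aug 5.
Layover = 22:52 − 16:37 = 6 hours 15 minutes.

6 hours 15 minutes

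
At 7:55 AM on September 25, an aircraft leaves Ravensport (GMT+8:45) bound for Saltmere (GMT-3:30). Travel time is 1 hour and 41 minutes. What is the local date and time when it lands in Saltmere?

Convert departure to UTC: 7:55 AM − 8:45 = 11:10 PM UTC on Sep 24.
Add 1 hour 41 minutes travel time → 12:51 AM UTC (Sep 25).
Saltmere is UTC−3:30, so local arrival = 12:51 AM − 3:30 = 9:21 PM on Sep 24.

9:21 PM on September 24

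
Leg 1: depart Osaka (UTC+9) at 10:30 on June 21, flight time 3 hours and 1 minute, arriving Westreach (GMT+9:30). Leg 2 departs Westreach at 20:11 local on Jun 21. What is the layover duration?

Convert departure to UTC: 10:30 − 9:00 = 01:30 UTC on Jun 21.
Add 3 hours 1 minute flight time → 04:31 UTC.
Westreach is UTC+9:30, so local arrival = 04:31 + 9:30 = 14:01 on Jun 21.
Layover = 20:11 − 14:01 = 6 hours 10 minutes.

6 hours 10 minutes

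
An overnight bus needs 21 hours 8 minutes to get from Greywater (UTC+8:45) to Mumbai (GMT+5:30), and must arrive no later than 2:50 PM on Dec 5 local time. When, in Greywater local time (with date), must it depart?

8:57 PM on Dec 4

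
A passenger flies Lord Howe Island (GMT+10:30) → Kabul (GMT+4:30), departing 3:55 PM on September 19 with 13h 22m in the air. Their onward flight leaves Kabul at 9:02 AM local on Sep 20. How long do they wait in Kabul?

Convert departure to UTC: 3:55 PM − 10:30 = 5:25 AM UTC on Sep 19.
Add 13 hours 22 minutes flight time → 6:47 PM UTC.
Kabul is UTC+4:30, so local arrival = 6:47 PM + 4:30 = 11:17 PM on Sep 19.
Layover = 9:02 AM − 11:17 PM (+1 day) = 9 hours 45 minutes.

9 hours 45 minutes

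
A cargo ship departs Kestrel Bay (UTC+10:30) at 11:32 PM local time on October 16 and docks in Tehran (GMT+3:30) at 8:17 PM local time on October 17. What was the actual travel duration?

27 hours 45 minutes

Departure in UTC: 11:32 PM − 10:30 = 1:02 PM on Oct 16.
Arrival in UTC: 8:17 PM − 3:30 = 4:47 PM on Oct 17.
Elapsed = 4:47 PM − 1:02 PM (+1 day) = 27 hours 45 minutes.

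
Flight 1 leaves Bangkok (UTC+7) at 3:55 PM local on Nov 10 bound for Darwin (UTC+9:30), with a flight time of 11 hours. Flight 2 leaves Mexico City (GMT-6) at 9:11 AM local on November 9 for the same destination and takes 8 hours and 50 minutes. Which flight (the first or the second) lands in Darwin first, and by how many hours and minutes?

the second, by 19 hours 54 minutes

Flight 1 in UTC: 3:55 PM − 7:00 = 8:55 AM on Nov 10.
+11 hours → arrive 7:55 PM UTC on Nov 10.
Flight 2 in UTC: 9:11 AM + 6:00 = 3:11 PM on Nov 9.
+8 hours and 50 minutes → arrive 12:01 AM UTC on Nov 10.
Flight 2 lands earlier by 19 hours 54 minutes.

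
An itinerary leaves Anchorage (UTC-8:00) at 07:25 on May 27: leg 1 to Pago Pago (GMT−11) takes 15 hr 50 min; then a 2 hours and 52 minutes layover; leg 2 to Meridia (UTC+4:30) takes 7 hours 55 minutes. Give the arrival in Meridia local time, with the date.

22:32 on May 28

Convert departure to UTC: 07:25 + 8:00 = 15:25 UTC on May 27.
Add 15 hours 50 minutes leg 1 → 07:15 UTC (May 28).
Add 2 hours and 52 minutes layover in Pago Pago → 10:07 UTC.
Add 7 hours and 55 minutes leg 2 → 18:02 UTC.
Meridia is UTC+4:30, so local arrival = 18:02 + 4:30 = 22:32 on May 28.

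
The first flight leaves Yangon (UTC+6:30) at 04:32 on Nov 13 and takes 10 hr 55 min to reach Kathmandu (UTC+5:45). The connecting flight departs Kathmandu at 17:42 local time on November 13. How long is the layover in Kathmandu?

3 hours

Convert departure to UTC: 04:32 − 6:30 = 22:02 UTC on Nov 12.
Add 10 hours and 55 minutes flight time → 08:57 UTC (Nov 13).
Kathmandu is UTC+5:45, so local arrival = 08:57 + 5:45 = 14:42 on Nov 13.
Layover = 17:42 − 14:42 = 3 hours.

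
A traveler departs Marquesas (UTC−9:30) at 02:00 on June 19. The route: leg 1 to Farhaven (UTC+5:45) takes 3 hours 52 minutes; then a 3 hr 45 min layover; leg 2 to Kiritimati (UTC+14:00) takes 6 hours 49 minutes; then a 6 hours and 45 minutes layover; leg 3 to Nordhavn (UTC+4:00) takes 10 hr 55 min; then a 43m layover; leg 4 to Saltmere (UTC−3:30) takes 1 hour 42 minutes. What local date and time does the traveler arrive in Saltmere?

18:31 on Jun 20

Convert departure to UTC: 02:00 + 9:30 = 11:30 UTC on Jun 19.
Add 3 hours and 52 minutes leg 1 → 15:22 UTC.
Add 3 hours 45 minutes layover in Farhaven → 19:07 UTC.
Add 6 hours 49 minutes leg 2 → 01:56 UTC (Jun 20).
Add 6 hours and 45 minutes layover in Kiritimati → 08:41 UTC.
Add 10 hours and 55 minutes leg 3 → 19:36 UTC.
Add 43 minutes layover in Nordhavn → 20:19 UTC.
Add 1 hour 42 minutes leg 4 → 22:01 UTC.
Saltmere is UTC−3:30, so local arrival = 22:01 − 3:30 = 18:31 on Jun 20.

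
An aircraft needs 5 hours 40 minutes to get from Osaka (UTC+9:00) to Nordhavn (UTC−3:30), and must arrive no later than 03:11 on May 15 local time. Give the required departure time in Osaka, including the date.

10:01 on May 15

Target arrival in UTC: 03:11 + 3:30 = 06:41 on May 15.
Subtract 5 hours and 40 minutes → departure 01:01 UTC on May 15.
Osaka is UTC+9:00: 01:01 + 9:00 = 10:01 on May 15.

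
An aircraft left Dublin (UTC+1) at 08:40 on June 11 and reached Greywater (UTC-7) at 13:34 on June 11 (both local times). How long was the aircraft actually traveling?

Departure in UTC: 08:40 − 1:00 = 07:40 on Jun 11.
Arrival in UTC: 13:34 + 7:00 = 20:34 on Jun 11.
Elapsed = 20:34 − 07:40 = 12 hours 54 minutes.

12 hours 54 minutes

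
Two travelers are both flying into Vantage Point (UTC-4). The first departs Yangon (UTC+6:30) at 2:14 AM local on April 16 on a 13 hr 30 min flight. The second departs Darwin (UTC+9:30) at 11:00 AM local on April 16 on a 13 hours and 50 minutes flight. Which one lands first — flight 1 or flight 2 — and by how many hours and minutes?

Flight 1 in UTC: 2:14 AM − 6:30 = 7:44 PM on Apr 15.
+13 hours and 30 minutes → arrive 9:14 AM UTC on Apr 16.
Flight 2 in UTC: 11:00 AM − 9:30 = 1:30 AM on Apr 16.
+13 hours 50 minutes → arrive 3:20 PM UTC on Apr 16.
Flight 1 lands earlier by 6 hours 6 minutes.

the first, by 6 hours 6 minutes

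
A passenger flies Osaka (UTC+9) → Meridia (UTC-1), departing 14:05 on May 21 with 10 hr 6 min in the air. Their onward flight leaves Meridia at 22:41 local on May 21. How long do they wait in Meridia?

8 hours 30 minutes

Convert departure to UTC: 14:05 − 9:00 = 05:05 UTC on May 21.
Add 10 hours and 6 minutes flight time → 15:11 UTC.
Meridia is UTC−1:00, so local arrival = 15:11 − 1:00 = 14:11 on May 21.
Layover = 22:41 − 14:11 = 8 hours 30 minutes.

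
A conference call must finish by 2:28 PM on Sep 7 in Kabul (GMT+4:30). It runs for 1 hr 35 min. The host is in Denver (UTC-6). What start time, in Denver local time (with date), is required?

2:23 AM on September 7

Target end time in UTC: 2:28 PM − 4:30 = 9:58 AM on Sep 7.
Subtract 1 hour 35 minutes → start 8:23 AM UTC on Sep 7.
Denver is UTC−6:00: 8:23 AM − 6:00 = 2:23 AM on Sep 7.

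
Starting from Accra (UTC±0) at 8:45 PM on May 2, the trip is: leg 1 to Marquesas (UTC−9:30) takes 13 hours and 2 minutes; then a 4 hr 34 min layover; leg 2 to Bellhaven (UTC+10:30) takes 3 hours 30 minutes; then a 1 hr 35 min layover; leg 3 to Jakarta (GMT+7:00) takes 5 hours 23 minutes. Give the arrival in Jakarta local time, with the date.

7:49 AM on May 4

Accra is at UTC+0, so departure is already 8:45 PM UTC on May 2.
Add 13 hours 2 minutes leg 1 → 9:47 AM UTC (May 3).
Add 4 hours 34 minutes layover in Marquesas → 2:21 PM UTC.
Add 3 hours and 30 minutes leg 2 → 5:51 PM UTC.
Add 1 hour and 35 minutes layover in Bellhaven → 7:26 PM UTC.
Add 5 hours 23 minutes leg 3 → 12:49 AM UTC (May 4).
Jakarta is UTC+7:00, so local arrival = 12:49 AM + 7:00 = 7:49 AM on May 4.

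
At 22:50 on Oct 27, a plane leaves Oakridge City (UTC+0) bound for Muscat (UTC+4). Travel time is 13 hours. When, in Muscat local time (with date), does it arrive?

15:50 on October 28

Oakridge City is at UTC+0, so departure is already 22:50 UTC on Oct 27.
Add 13 hours travel time → 11:50 UTC (Oct 28).
Muscat is UTC+4:00, so local arrival = 11:50 + 4:00 = 15:50 on Oct 28.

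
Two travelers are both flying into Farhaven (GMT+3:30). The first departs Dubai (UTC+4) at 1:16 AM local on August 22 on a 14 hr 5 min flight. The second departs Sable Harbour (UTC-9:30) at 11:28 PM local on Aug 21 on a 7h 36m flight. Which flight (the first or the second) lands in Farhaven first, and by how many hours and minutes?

the first, by 5 hours 13 minutes

Flight 1 in UTC: 1:16 AM − 4:00 = 9:16 PM on Aug 21.
+14 hours and 5 minutes → arrive 11:21 AM UTC on Aug 22.
Flight 2 in UTC: 11:28 PM + 9:30 = 8:58 AM on Aug 22.
+7 hours and 36 minutes → arrive 4:34 PM UTC on Aug 22.
Flight 1 lands earlier by 5 hours 13 minutes.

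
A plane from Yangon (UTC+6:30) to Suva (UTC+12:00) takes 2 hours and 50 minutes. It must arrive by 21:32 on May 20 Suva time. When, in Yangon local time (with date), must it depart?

13:12 on May 20

Target arrival in UTC: 21:32 − 12:00 = 09:32 on May 20.
Subtract 2 hours and 50 minutes → departure 06:42 UTC on May 20.
Yangon is UTC+6:30: 06:42 + 6:30 = 13:12 on May 20.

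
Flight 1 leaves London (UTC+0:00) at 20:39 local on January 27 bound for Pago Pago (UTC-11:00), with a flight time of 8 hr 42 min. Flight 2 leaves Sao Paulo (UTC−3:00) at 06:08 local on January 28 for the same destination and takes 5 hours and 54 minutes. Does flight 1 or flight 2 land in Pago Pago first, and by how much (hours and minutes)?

the first, by 9 hours 41 minutes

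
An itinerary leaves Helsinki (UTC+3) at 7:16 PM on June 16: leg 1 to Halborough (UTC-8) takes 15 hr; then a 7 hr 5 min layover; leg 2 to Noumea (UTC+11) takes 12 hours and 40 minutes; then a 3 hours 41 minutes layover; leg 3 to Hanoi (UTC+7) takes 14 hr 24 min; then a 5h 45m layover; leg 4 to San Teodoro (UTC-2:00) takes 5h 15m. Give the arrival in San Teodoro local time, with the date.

Convert departure to UTC: 7:16 PM − 3:00 = 4:16 PM UTC on Jun 16.
Add 15 hours leg 1 → 7:16 AM UTC (Jun 17).
Add 7 hours 5 minutes layover in Halborough → 2:21 PM UTC.
Add 12 hours and 40 minutes leg 2 → 3:01 AM UTC (Jun 18).
Add 3 hours and 41 minutes layover in Noumea → 6:42 AM UTC.
Add 14 hours 24 minutes leg 3 → 9:06 PM UTC.
Add 5 hours and 45 minutes layover in Hanoi → 2:51 AM UTC (Jun 19).
Add 5 hours 15 minutes leg 4 → 8:06 AM UTC.
San Teodoro is UTC−2:00, so local arrival = 8:06 AM − 2:00 = 6:06 AM on Jun 19.

6:06 AM on June 19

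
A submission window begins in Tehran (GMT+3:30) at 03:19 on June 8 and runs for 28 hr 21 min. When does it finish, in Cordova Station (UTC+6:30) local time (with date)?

Convert start to UTC: 03:19 − 3:30 = 23:49 UTC on Jun 7.
Add 28 hours 21 minutes duration → 04:10 UTC (Jun 9).
Cordova Station is UTC+6:30, so local end time = 04:10 + 6:30 = 10:40 on Jun 9.

10:40 on Jun 9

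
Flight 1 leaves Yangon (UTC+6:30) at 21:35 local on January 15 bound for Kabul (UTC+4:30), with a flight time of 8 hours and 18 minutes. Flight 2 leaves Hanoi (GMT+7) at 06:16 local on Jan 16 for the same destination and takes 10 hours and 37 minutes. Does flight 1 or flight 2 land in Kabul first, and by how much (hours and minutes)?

Flight 1 in UTC: 21:35 − 6:30 = 15:05 on Jan 15.
+8 hours 18 minutes → arrive 23:23 UTC on Jan 15.
Flight 2 in UTC: 06:16 − 7:00 = 23:16 on Jan 15.
+10 hours and 37 minutes → arrive 09:53 UTC on Jan 16.
Flight 1 lands earlier by 10 hours 30 minutes.

the first, by 10 hours 30 minutes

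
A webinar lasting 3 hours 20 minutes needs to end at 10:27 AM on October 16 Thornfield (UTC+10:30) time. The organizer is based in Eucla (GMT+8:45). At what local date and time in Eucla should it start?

Target end time in UTC: 10:27 AM − 10:30 = 11:57 PM on Oct 15.
Subtract 3 hours and 20 minutes → start 8:37 PM UTC on Oct 15.
Eucla is UTC+8:45: 8:37 PM + 8:45 = 5:22 AM on Oct 16.

5:22 AM on October 16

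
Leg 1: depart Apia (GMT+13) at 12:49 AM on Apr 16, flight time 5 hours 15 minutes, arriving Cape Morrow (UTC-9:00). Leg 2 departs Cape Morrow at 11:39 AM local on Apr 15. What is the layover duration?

3 hours 35 minutes

Convert departure to UTC: 12:49 AM − 13:00 = 11:49 AM UTC on Apr 15.
Add 5 hours 15 minutes flight time → 5:04 PM UTC.
Cape Morrow is UTC−9:00, so local arrival = 5:04 PM − 9:00 = 8:04 AM on Apr 15.
Layover = 11:39 AM − 8:04 AM = 3 hours 35 minutes.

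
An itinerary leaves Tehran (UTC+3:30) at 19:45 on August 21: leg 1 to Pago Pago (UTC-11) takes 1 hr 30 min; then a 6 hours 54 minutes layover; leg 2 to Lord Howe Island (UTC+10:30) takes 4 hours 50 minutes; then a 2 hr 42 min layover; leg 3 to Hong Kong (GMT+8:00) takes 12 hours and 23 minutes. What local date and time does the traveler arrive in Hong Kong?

04:34 on August 23

Convert departure to UTC: 19:45 − 3:30 = 16:15 UTC on Aug 21.
Add 1 hour 30 minutes leg 1 → 17:45 UTC.
Add 6 hours 54 minutes layover in Pago Pago → 00:39 UTC (Aug 22).
Add 4 hours and 50 minutes leg 2 → 05:29 UTC.
Add 2 hours 42 minutes layover in Lord Howe Island → 08:11 UTC.
Add 12 hours and 23 minutes leg 3 → 20:34 UTC.
Hong Kong is UTC+8:00, so local arrival = 20:34 + 8:00 = 04:34 on Aug 23.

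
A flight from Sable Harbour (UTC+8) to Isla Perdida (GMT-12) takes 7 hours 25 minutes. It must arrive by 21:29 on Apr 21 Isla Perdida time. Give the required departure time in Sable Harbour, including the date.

10:04 on April 22

Target arrival in UTC: 21:29 + 12:00 = 09:29 on Apr 22.
Subtract 7 hours and 25 minutes → departure 02:04 UTC on Apr 22.
Sable Harbour is UTC+8:00: 02:04 + 8:00 = 10:04 on Apr 22.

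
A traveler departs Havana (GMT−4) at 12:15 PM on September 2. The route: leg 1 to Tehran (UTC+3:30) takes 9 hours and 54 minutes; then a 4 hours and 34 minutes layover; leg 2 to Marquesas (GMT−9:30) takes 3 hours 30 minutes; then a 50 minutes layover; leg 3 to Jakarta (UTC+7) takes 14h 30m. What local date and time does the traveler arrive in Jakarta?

Convert departure to UTC: 12:15 PM + 4:00 = 4:15 PM UTC on Sep 2.
Add 9 hours 54 minutes leg 1 → 2:09 AM UTC (Sep 3).
Add 4 hours and 34 minutes layover in Tehran → 6:43 AM UTC.
Add 3 hours 30 minutes leg 2 → 10:13 AM UTC.
Add 50 minutes layover in Marquesas → 11:03 AM UTC.
Add 14 hours and 30 minutes leg 3 → 1:33 AM UTC (Sep 4).
Jakarta is UTC+7:00, so local arrival = 1:33 AM + 7:00 = 8:33 AM on Sep 4.

8:33 AM on September 4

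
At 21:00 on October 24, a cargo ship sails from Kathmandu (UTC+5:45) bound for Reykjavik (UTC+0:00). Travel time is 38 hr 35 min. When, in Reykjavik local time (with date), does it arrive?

05:50 on October 26

Reykjavik is 5:45 behind Kathmandu.
After 38 hours and 35 minutes it is 11:35 (Oct 26) in Kathmandu.
Shift by the zone difference: 11:35 − 5:45 = 05:50 on Oct 26 in Reykjavik.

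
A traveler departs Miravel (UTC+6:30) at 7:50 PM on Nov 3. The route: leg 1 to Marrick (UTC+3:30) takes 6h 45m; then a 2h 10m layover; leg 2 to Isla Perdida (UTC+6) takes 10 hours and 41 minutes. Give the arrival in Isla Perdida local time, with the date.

Convert departure to UTC: 7:50 PM − 6:30 = 1:20 PM UTC on Nov 3.
Add 6 hours 45 minutes leg 1 → 8:05 PM UTC.
Add 2 hours 10 minutes layover in Marrick → 10:15 PM UTC.
Add 10 hours and 41 minutes leg 2 → 8:56 AM UTC (Nov 4).
Isla Perdida is UTC+6:00, so local arrival = 8:56 AM + 6:00 = 2:56 PM on Nov 4.

2:56 PM on November 4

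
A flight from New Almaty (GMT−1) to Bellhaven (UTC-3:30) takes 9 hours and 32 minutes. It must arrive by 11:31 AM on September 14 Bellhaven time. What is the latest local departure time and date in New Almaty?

Target arrival in UTC: 11:31 AM + 3:30 = 3:01 PM on Sep 14.
Subtract 9 hours and 32 minutes → departure 5:29 AM UTC on Sep 14.
New Almaty is UTC−1:00: 5:29 AM − 1:00 = 4:29 AM on Sep 14.

4:29 AM on September 14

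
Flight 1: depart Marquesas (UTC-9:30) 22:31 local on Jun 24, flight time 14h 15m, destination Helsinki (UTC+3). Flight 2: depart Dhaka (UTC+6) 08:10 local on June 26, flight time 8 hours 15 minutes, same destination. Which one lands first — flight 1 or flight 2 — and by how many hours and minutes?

Flight 1 in UTC: 22:31 + 9:30 = 08:01 on Jun 25.
+14 hours and 15 minutes → arrive 22:16 UTC on Jun 25.
Flight 2 in UTC: 08:10 − 6:00 = 02:10 on Jun 26.
+8 hours 15 minutes → arrive 10:25 UTC on Jun 26.
Flight 1 lands earlier by 12 hours 9 minutes.

the first, by 12 hours 9 minutes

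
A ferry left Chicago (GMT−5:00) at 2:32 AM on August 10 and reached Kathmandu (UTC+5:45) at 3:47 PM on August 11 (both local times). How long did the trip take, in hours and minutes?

26 hours 30 minutes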